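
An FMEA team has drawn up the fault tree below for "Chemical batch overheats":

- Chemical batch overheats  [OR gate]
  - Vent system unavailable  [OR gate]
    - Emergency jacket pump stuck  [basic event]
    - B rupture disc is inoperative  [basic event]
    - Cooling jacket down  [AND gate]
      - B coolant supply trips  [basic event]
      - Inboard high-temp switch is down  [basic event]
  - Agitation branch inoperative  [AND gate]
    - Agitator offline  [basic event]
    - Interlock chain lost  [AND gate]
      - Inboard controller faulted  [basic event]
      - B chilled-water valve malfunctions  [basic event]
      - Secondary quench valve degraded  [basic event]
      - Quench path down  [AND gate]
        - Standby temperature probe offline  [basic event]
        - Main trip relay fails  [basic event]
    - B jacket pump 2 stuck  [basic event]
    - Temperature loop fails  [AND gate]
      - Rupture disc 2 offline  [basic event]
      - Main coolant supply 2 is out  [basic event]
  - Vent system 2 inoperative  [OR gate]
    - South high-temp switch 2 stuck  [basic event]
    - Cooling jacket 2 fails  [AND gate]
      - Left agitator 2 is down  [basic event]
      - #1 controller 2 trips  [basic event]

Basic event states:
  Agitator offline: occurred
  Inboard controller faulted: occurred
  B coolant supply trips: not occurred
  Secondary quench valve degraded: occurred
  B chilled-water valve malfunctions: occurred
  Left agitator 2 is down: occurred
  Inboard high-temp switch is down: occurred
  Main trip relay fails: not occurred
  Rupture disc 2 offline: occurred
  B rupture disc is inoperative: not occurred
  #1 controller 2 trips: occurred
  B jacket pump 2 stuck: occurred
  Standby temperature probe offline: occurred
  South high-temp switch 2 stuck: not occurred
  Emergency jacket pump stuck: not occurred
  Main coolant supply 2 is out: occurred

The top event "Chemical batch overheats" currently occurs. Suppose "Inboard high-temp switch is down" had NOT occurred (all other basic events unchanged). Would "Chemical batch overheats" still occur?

Counterfactual: set "Inboard high-temp switch is down" to not occurred.
Cooling jacket down [AND]: B coolant supply trips=not, Inboard high-temp switch is down=not → not all inputs occur → does not occur.
Vent system unavailable [OR]: Emergency jacket pump stuck=not, B rupture disc is inoperative=not, Cooling jacket down=not → no input occurs → does not occur.
Quench path down [AND]: Standby temperature probe offline=occurs, Main trip relay fails=not → not all inputs occur → does not occur.
Interlock chain lost [AND]: Inboard controller faulted=occurs, B chilled-water valve malfunctions=occurs, Secondary quench valve degraded=occurs, Quench path down=not → not all inputs occur → does not occur.
Temperature loop fails [AND]: Rupture disc 2 offline=occurs, Main coolant supply 2 is out=occurs → all inputs occur → occurs.
Agitation branch inoperative [AND]: Agitator offline=occurs, Interlock chain lost=not, B jacket pump 2 stuck=occurs, Temperature loop fails=occurs → not all inputs occur → does not occur.
Cooling jacket 2 fails [AND]: Left agitator 2 is down=occurs, #1 controller 2 trips=occurs → all inputs occur → occurs.
Vent system 2 inoperative [OR]: South high-temp switch 2 stuck=not, Cooling jacket 2 fails=occurs → at least one input occurs → occurs.
Chemical batch overheats [OR]: Vent system unavailable=not, Agitation branch inoperative=not, Vent system 2 inoperative=occurs → at least one input occurs → occurs.

Yes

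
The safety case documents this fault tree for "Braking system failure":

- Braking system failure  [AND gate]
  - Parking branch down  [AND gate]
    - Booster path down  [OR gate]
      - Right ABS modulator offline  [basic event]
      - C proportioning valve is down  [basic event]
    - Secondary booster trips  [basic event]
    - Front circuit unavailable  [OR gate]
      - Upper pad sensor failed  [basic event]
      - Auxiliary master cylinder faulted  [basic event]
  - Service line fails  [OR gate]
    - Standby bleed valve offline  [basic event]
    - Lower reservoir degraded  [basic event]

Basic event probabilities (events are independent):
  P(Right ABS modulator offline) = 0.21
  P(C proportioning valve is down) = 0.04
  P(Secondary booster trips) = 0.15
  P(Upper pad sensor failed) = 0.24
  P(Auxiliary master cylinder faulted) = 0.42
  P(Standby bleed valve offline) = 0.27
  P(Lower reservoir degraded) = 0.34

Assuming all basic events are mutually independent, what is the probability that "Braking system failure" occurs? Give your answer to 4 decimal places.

0.0105

P(Booster path down) [OR] = 1 − (1−0.21) × (1−0.04) = 0.241600
P(Front circuit unavailable) [OR] = 1 − (1−0.24) × (1−0.42) = 0.559200
P(Parking branch down) [AND] = 0.241600 × 0.15 × 0.559200 = 0.020265
P(Service line fails) [OR] = 1 − (1−0.27) × (1−0.34) = 0.518200
P(Braking system failure) [AND] = 0.020265 × 0.518200 = 0.010501
Rounded to 4 decimal places: P(Braking system failure) ≈ 0.0105.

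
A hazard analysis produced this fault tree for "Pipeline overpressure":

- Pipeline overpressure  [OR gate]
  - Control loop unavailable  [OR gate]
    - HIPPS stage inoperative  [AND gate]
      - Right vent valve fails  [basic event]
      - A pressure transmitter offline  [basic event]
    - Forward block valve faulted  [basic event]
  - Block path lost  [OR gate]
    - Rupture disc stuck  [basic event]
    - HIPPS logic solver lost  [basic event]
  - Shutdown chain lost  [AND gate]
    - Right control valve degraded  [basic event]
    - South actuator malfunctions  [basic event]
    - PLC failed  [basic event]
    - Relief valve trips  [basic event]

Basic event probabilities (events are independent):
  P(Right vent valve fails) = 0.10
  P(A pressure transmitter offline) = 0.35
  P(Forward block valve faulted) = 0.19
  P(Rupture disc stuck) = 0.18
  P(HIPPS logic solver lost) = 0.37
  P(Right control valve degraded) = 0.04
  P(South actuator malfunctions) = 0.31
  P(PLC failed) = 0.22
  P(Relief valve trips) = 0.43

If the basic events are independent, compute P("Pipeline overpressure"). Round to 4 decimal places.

0.5967

P(HIPPS stage inoperative) [AND] = 0.10 × 0.35 = 0.035000
P(Control loop unavailable) [OR] = 1 − (1−0.035000) × (1−0.19) = 0.218350
P(Block path lost) [OR] = 1 − (1−0.18) × (1−0.37) = 0.483400
P(Shutdown chain lost) [AND] = 0.04 × 0.31 × 0.22 × 0.43 = 0.001173
P(Pipeline overpressure) [OR] = 1 − (1−0.218350) × (1−0.483400) × (1−0.001173) = 0.596673
Rounded to 4 decimal places: P(Pipeline overpressure) ≈ 0.5967.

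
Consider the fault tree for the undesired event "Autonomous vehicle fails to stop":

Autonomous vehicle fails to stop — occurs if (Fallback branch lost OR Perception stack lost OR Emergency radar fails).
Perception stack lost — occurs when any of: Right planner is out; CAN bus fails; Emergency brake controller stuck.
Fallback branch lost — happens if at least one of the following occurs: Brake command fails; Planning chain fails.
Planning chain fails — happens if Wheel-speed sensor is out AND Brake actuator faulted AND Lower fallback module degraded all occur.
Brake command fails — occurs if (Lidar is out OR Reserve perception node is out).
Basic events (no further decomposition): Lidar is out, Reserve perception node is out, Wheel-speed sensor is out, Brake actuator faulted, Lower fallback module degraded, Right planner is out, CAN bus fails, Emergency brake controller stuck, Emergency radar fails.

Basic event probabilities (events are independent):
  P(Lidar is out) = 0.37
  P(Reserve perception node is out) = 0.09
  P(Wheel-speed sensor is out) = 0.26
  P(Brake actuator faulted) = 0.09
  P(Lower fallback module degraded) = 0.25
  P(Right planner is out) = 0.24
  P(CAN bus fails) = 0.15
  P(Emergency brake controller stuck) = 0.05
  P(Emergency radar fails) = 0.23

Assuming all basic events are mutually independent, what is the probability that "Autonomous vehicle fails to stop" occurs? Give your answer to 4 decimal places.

P(Brake command fails) [OR] = 1 − (1−0.37) × (1−0.09) = 0.426700
P(Planning chain fails) [AND] = 0.26 × 0.09 × 0.25 = 0.005850
P(Fallback branch lost) [OR] = 1 − (1−0.426700) × (1−0.005850) = 0.430054
P(Perception stack lost) [OR] = 1 − (1−0.24) × (1−0.15) × (1−0.05) = 0.386300
P(Autonomous vehicle fails to stop) [OR] = 1 − (1−0.430054) × (1−0.386300) × (1−0.23) = 0.730673
Rounded to 4 decimal places: P(Autonomous vehicle fails to stop) ≈ 0.7307.

0.7307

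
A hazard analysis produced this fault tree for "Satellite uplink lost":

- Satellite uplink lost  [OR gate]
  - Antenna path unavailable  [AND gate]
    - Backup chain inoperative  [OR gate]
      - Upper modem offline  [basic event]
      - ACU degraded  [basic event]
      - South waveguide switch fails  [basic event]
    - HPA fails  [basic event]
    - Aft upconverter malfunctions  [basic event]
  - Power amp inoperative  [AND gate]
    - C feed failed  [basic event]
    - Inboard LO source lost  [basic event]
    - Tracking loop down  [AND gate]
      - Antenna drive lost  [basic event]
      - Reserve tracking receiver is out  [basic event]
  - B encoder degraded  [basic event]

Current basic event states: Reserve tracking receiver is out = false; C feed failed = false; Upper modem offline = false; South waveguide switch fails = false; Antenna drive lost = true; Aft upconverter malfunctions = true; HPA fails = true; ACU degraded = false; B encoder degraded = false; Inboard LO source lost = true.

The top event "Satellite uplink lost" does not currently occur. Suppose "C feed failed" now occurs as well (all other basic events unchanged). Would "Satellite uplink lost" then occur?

No

Counterfactual: set "C feed failed" to occurred.
Backup chain inoperative [OR]: Upper modem offline=not, ACU degraded=not, South waveguide switch fails=not → no input occurs → does not occur.
Antenna path unavailable [AND]: Backup chain inoperative=not, HPA fails=occurs, Aft upconverter malfunctions=occurs → not all inputs occur → does not occur.
Tracking loop down [AND]: Antenna drive lost=occurs, Reserve tracking receiver is out=not → not all inputs occur → does not occur.
Power amp inoperative [AND]: C feed failed=occurs, Inboard LO source lost=occurs, Tracking loop down=not → not all inputs occur → does not occur.
Satellite uplink lost [OR]: Antenna path unavailable=not, Power amp inoperative=not, B encoder degraded=not → no input occurs → does not occur.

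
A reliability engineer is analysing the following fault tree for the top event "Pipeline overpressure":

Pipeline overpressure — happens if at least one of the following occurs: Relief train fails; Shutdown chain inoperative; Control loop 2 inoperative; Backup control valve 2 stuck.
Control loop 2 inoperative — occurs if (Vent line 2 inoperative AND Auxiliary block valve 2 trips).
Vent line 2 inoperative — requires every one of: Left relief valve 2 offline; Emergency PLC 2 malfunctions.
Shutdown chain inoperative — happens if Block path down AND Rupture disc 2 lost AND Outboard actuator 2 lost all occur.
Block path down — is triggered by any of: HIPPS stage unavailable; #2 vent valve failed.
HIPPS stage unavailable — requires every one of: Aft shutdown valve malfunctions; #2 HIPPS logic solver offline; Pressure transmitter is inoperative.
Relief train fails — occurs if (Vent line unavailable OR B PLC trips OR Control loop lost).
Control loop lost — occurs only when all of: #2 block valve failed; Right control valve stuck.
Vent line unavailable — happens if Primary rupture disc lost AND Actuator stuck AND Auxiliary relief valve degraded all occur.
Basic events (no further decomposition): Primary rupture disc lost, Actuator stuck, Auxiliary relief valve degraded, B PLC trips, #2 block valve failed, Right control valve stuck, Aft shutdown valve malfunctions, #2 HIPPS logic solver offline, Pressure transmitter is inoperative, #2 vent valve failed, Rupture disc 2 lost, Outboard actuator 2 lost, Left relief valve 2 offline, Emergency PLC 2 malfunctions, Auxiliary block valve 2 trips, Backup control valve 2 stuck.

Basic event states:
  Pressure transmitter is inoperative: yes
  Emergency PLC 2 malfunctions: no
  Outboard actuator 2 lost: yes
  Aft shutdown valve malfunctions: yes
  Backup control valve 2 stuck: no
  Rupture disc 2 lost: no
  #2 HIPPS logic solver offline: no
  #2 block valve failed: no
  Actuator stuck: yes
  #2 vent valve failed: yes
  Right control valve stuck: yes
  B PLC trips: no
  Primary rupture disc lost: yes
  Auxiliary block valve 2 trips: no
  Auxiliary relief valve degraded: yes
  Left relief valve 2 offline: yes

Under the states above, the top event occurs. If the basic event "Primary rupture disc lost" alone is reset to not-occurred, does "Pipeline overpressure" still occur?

Counterfactual: set "Primary rupture disc lost" to not occurred.
Vent line unavailable [AND]: Primary rupture disc lost=not, Actuator stuck=occurs, Auxiliary relief valve degraded=occurs → not all inputs occur → does not occur.
Control loop lost [AND]: #2 block valve failed=not, Right control valve stuck=occurs → not all inputs occur → does not occur.
Relief train fails [OR]: Vent line unavailable=not, B PLC trips=not, Control loop lost=not → no input occurs → does not occur.
HIPPS stage unavailable [AND]: Aft shutdown valve malfunctions=occurs, #2 HIPPS logic solver offline=not, Pressure transmitter is inoperative=occurs → not all inputs occur → does not occur.
Block path down [OR]: HIPPS stage unavailable=not, #2 vent valve failed=occurs → at least one input occurs → occurs.
Shutdown chain inoperative [AND]: Block path down=occurs, Rupture disc 2 lost=not, Outboard actuator 2 lost=occurs → not all inputs occur → does not occur.
Vent line 2 inoperative [AND]: Left relief valve 2 offline=occurs, Emergency PLC 2 malfunctions=not → not all inputs occur → does not occur.
Control loop 2 inoperative [AND]: Vent line 2 inoperative=not, Auxiliary block valve 2 trips=not → not all inputs occur → does not occur.
Pipeline overpressure [OR]: Relief train fails=not, Shutdown chain inoperative=not, Control loop 2 inoperative=not, Backup control valve 2 stuck=not → no input occurs → does not occur.

No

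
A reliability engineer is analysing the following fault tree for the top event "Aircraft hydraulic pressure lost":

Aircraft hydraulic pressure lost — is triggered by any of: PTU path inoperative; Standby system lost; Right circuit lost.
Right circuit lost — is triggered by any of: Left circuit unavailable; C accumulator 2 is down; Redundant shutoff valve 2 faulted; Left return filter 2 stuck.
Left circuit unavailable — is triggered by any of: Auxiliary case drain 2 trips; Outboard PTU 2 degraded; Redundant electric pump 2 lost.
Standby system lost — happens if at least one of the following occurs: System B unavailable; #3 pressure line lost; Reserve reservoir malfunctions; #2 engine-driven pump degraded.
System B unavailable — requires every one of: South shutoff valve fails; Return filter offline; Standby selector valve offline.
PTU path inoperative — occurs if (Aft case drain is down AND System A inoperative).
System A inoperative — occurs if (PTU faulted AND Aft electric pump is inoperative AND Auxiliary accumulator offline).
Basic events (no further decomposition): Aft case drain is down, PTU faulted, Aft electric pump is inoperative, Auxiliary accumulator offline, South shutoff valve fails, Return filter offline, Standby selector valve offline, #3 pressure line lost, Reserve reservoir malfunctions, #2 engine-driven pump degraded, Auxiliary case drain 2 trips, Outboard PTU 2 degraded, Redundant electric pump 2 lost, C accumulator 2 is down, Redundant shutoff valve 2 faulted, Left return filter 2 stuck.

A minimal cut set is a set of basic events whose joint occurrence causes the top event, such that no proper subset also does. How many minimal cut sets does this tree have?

System A inoperative [AND]: one cut set from each child combined → 1 × 1 × 1 = 1 cut set(s).
PTU path inoperative [AND]: one cut set from each child combined → 1 × 1 = 1 cut set(s).
System B unavailable [AND]: one cut set from each child combined → 1 × 1 × 1 = 1 cut set(s).
Standby system lost [OR]: union of children's cut sets → 4 cut set(s).
Left circuit unavailable [OR]: union of children's cut sets → 3 cut set(s).
Right circuit lost [OR]: union of children's cut sets → 6 cut set(s).
Aircraft hydraulic pressure lost [OR]: union of children's cut sets → 11 cut set(s).

11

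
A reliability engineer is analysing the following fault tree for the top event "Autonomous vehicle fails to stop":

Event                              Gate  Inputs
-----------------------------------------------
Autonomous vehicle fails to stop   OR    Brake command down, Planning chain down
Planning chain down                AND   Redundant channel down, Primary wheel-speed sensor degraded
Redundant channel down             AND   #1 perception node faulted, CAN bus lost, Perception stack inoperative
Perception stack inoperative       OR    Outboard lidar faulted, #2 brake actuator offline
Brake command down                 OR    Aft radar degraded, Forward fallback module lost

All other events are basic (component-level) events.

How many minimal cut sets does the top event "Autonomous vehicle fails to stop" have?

4

Brake command down [OR]: union of children's cut sets → 2 cut set(s).
Perception stack inoperative [OR]: union of children's cut sets → 2 cut set(s).
Redundant channel down [AND]: one cut set from each child combined → 1 × 1 × 2 = 2 cut set(s).
Planning chain down [AND]: one cut set from each child combined → 2 × 1 = 2 cut set(s).
Autonomous vehicle fails to stop [OR]: union of children's cut sets → 4 cut set(s).
Minimal cut sets: {Aft radar degraded}; {Forward fallback module lost}; {#1 perception node faulted, CAN bus lost, Outboard lidar faulted, Primary wheel-speed sensor degraded}; {#1 perception node faulted, #2 brake actuator offline, CAN bus lost, Primary wheel-speed sensor degraded}.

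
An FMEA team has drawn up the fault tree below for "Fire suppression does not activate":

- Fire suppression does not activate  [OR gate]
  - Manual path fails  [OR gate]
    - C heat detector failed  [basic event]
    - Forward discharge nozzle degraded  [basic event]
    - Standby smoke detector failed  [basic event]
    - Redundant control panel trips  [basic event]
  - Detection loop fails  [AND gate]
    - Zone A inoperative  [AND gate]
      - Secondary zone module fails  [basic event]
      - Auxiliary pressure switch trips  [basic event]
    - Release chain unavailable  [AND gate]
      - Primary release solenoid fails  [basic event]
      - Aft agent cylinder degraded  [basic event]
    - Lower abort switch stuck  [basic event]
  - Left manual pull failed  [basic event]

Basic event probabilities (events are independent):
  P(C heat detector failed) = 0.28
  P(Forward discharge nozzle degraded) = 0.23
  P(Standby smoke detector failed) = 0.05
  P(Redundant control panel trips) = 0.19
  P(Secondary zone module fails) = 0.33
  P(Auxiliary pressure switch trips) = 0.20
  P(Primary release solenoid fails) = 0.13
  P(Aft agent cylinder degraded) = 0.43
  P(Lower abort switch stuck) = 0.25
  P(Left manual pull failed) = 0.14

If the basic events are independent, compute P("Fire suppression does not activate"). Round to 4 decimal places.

P(Manual path fails) [OR] = 1 − (1−0.28) × (1−0.23) × (1−0.05) × (1−0.19) = 0.573389
P(Zone A inoperative) [AND] = 0.33 × 0.20 = 0.066000
P(Release chain unavailable) [AND] = 0.13 × 0.43 = 0.055900
P(Detection loop fails) [AND] = 0.066000 × 0.055900 × 0.25 = 0.000922
P(Fire suppression does not activate) [OR] = 1 − (1−0.573389) × (1−0.000922) × (1−0.14) = 0.633453
Rounded to 4 decimal places: P(Fire suppression does not activate) ≈ 0.6335.

0.6335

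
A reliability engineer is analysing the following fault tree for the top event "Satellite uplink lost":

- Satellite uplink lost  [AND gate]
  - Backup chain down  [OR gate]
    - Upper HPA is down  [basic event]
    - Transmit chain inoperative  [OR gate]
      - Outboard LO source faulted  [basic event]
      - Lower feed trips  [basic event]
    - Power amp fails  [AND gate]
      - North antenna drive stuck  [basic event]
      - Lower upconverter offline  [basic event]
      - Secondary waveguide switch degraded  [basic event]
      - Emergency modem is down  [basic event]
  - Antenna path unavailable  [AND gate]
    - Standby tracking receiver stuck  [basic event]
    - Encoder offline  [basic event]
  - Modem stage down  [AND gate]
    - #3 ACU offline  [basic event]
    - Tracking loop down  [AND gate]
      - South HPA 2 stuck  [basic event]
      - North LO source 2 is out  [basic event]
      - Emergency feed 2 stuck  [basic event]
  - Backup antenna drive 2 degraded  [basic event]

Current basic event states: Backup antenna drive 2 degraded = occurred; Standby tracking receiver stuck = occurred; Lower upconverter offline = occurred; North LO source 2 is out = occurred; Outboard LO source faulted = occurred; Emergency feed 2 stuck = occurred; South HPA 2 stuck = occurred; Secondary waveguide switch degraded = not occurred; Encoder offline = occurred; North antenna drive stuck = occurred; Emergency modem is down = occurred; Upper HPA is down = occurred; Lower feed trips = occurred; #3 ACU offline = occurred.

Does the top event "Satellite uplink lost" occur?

Yes

Transmit chain inoperative [OR]: Outboard LO source faulted=occurs, Lower feed trips=occurs → at least one input occurs → occurs.
Power amp fails [AND]: North antenna drive stuck=occurs, Lower upconverter offline=occurs, Secondary waveguide switch degraded=not, Emergency modem is down=occurs → not all inputs occur → does not occur.
Backup chain down [OR]: Upper HPA is down=occurs, Transmit chain inoperative=occurs, Power amp fails=not → at least one input occurs → occurs.
Antenna path unavailable [AND]: Standby tracking receiver stuck=occurs, Encoder offline=occurs → all inputs occur → occurs.
Tracking loop down [AND]: South HPA 2 stuck=occurs, North LO source 2 is out=occurs, Emergency feed 2 stuck=occurs → all inputs occur → occurs.
Modem stage down [AND]: #3 ACU offline=occurs, Tracking loop down=occurs → all inputs occur → occurs.
Satellite uplink lost [AND]: Backup chain down=occurs, Antenna path unavailable=occurs, Modem stage down=occurs, Backup antenna drive 2 degraded=occurs → all inputs occur → occurs.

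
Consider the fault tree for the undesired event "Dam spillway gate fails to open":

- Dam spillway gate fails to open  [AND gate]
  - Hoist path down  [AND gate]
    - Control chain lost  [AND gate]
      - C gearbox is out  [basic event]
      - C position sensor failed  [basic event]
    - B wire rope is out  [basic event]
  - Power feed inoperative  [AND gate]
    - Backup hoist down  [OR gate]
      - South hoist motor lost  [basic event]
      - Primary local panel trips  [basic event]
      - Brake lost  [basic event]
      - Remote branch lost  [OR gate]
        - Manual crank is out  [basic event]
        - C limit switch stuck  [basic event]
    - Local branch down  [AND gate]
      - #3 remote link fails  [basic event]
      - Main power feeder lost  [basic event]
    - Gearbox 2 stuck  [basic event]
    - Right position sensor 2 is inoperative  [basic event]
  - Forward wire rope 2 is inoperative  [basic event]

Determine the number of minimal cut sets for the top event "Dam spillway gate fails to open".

Control chain lost [AND]: one cut set from each child combined → 1 × 1 = 1 cut set(s).
Hoist path down [AND]: one cut set from each child combined → 1 × 1 = 1 cut set(s).
Remote branch lost [OR]: union of children's cut sets → 2 cut set(s).
Backup hoist down [OR]: union of children's cut sets → 5 cut set(s).
Local branch down [AND]: one cut set from each child combined → 1 × 1 = 1 cut set(s).
Power feed inoperative [AND]: one cut set from each child combined → 5 × 1 × 1 × 1 = 5 cut set(s).
Dam spillway gate fails to open [AND]: one cut set from each child combined → 1 × 5 × 1 = 5 cut set(s).
Minimal cut sets: {#3 remote link fails, B wire rope is out, C gearbox is out, C position sensor failed, Forward wire rope 2 is inoperative, Gearbox 2 stuck, Main power feeder lost, Right position sensor 2 is inoperative, South hoist motor lost}; {#3 remote link fails, B wire rope is out, C gearbox is out, C position sensor failed, Forward wire rope 2 is inoperative, Gearbox 2 stuck, Main power feeder lost, Primary local panel trips, Right position sensor 2 is inoperative}; {#3 remote link fails, B wire rope is out, Brake lost, C gearbox is out, C position sensor failed, Forward wire rope 2 is inoperative, Gearbox 2 stuck, Main power feeder lost, Right position sensor 2 is inoperative}; {#3 remote link fails, B wire rope is out, C gearbox is out, C position sensor failed, Forward wire rope 2 is inoperative, Gearbox 2 stuck, Main power feeder lost, Manual crank is out, Right position sensor 2 is inoperative}; {#3 remote link fails, B wire rope is out, C gearbox is out, C limit switch stuck, C position sensor failed, Forward wire rope 2 is inoperative, Gearbox 2 stuck, Main power feeder lost, Right position sensor 2 is inoperative}.

5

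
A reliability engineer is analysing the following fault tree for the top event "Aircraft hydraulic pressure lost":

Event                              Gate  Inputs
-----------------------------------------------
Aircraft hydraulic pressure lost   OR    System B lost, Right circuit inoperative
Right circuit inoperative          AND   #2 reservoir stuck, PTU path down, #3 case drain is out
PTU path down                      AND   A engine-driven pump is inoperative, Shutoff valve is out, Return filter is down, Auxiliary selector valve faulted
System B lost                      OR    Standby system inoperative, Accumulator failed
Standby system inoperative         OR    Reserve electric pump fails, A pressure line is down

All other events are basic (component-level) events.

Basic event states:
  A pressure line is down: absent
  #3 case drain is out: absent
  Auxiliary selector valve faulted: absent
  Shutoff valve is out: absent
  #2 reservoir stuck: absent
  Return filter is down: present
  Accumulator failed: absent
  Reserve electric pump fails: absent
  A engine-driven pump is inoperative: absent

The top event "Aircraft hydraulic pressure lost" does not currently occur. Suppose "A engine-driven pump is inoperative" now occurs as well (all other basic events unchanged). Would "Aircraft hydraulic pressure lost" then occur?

No

Counterfactual: set "A engine-driven pump is inoperative" to occurred.
Standby system inoperative [OR]: Reserve electric pump fails=not, A pressure line is down=not → no input occurs → does not occur.
System B lost [OR]: Standby system inoperative=not, Accumulator failed=not → no input occurs → does not occur.
PTU path down [AND]: A engine-driven pump is inoperative=occurs, Shutoff valve is out=not, Return filter is down=occurs, Auxiliary selector valve faulted=not → not all inputs occur → does not occur.
Right circuit inoperative [AND]: #2 reservoir stuck=not, PTU path down=not, #3 case drain is out=not → not all inputs occur → does not occur.
Aircraft hydraulic pressure lost [OR]: System B lost=not, Right circuit inoperative=not → no input occurs → does not occur.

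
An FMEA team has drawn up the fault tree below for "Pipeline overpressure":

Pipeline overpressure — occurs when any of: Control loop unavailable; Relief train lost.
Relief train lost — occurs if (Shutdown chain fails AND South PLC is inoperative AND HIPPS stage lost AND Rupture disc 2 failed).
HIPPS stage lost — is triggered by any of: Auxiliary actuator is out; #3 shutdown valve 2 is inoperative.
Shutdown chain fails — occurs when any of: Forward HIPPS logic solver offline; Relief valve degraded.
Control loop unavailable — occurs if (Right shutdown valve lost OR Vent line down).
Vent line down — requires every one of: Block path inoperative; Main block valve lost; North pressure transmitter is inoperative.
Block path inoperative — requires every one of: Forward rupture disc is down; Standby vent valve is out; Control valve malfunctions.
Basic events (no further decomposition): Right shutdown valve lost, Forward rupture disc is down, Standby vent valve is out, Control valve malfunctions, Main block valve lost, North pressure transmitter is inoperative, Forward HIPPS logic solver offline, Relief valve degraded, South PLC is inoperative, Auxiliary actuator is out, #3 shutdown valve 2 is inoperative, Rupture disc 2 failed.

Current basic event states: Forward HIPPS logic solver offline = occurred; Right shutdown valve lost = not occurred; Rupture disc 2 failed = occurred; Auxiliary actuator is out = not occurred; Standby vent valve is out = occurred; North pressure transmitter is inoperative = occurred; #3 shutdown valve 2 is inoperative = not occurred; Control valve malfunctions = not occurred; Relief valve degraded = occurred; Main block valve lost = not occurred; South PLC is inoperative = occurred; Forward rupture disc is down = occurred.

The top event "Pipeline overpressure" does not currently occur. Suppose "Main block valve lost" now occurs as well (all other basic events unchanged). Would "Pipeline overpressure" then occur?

No

Counterfactual: set "Main block valve lost" to occurred.
Block path inoperative [AND]: Forward rupture disc is down=occurs, Standby vent valve is out=occurs, Control valve malfunctions=not → not all inputs occur → does not occur.
Vent line down [AND]: Block path inoperative=not, Main block valve lost=occurs, North pressure transmitter is inoperative=occurs → not all inputs occur → does not occur.
Control loop unavailable [OR]: Right shutdown valve lost=not, Vent line down=not → no input occurs → does not occur.
Shutdown chain fails [OR]: Forward HIPPS logic solver offline=occurs, Relief valve degraded=occurs → at least one input occurs → occurs.
HIPPS stage lost [OR]: Auxiliary actuator is out=not, #3 shutdown valve 2 is inoperative=not → no input occurs → does not occur.
Relief train lost [AND]: Shutdown chain fails=occurs, South PLC is inoperative=occurs, HIPPS stage lost=not, Rupture disc 2 failed=occurs → not all inputs occur → does not occur.
Pipeline overpressure [OR]: Control loop unavailable=not, Relief train lost=not → no input occurs → does not occur.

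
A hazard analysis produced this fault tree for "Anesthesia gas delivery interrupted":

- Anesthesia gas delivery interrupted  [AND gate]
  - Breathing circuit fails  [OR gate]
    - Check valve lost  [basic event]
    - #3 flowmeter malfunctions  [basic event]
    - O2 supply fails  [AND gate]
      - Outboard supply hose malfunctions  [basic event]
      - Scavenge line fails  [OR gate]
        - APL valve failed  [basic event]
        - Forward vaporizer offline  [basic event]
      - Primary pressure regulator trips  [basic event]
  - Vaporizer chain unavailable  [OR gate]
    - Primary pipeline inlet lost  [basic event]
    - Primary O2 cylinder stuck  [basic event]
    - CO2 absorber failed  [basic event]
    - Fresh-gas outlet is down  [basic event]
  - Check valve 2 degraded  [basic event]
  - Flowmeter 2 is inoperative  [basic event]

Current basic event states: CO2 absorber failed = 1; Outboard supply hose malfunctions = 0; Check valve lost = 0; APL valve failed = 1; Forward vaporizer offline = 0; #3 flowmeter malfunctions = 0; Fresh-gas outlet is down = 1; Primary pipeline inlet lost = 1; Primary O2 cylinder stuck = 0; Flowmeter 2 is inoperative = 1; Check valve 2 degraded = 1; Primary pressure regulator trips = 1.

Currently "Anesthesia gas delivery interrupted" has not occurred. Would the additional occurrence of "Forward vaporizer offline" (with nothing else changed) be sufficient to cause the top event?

Counterfactual: set "Forward vaporizer offline" to occurred.
Scavenge line fails [OR]: APL valve failed=occurs, Forward vaporizer offline=occurs → at least one input occurs → occurs.
O2 supply fails [AND]: Outboard supply hose malfunctions=not, Scavenge line fails=occurs, Primary pressure regulator trips=occurs → not all inputs occur → does not occur.
Breathing circuit fails [OR]: Check valve lost=not, #3 flowmeter malfunctions=not, O2 supply fails=not → no input occurs → does not occur.
Vaporizer chain unavailable [OR]: Primary pipeline inlet lost=occurs, Primary O2 cylinder stuck=not, CO2 absorber failed=occurs, Fresh-gas outlet is down=occurs → at least one input occurs → occurs.
Anesthesia gas delivery interrupted [AND]: Breathing circuit fails=not, Vaporizer chain unavailable=occurs, Check valve 2 degraded=occurs, Flowmeter 2 is inoperative=occurs → not all inputs occur → does not occur.

No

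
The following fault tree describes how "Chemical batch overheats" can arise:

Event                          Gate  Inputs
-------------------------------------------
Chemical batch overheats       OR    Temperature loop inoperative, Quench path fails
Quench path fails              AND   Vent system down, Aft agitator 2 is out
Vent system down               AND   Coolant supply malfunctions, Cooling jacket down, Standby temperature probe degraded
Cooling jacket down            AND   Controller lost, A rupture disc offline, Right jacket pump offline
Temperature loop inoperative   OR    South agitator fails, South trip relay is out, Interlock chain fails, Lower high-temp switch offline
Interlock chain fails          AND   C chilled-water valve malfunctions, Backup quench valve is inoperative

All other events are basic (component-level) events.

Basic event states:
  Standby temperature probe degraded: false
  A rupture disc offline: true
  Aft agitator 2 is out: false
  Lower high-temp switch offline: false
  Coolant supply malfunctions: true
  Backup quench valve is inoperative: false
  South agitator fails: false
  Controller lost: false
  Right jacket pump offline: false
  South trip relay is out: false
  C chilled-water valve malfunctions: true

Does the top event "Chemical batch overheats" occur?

Interlock chain fails [AND]: C chilled-water valve malfunctions=occurs, Backup quench valve is inoperative=not → not all inputs occur → does not occur.
Temperature loop inoperative [OR]: South agitator fails=not, South trip relay is out=not, Interlock chain fails=not, Lower high-temp switch offline=not → no input occurs → does not occur.
Cooling jacket down [AND]: Controller lost=not, A rupture disc offline=occurs, Right jacket pump offline=not → not all inputs occur → does not occur.
Vent system down [AND]: Coolant supply malfunctions=occurs, Cooling jacket down=not, Standby temperature probe degraded=not → not all inputs occur → does not occur.
Quench path fails [AND]: Vent system down=not, Aft agitator 2 is out=not → not all inputs occur → does not occur.
Chemical batch overheats [OR]: Temperature loop inoperative=not, Quench path fails=not → no input occurs → does not occur.

No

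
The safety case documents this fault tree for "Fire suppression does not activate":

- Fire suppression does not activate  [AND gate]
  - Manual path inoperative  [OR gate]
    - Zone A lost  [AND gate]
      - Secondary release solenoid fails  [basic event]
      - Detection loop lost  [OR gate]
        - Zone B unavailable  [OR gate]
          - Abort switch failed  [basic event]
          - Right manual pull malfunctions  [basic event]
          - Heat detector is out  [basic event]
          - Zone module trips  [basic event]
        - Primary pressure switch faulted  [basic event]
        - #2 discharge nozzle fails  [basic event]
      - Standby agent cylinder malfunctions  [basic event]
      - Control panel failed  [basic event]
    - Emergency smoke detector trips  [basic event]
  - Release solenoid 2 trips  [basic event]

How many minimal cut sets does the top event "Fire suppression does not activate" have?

7

Zone B unavailable [OR]: union of children's cut sets → 4 cut set(s).
Detection loop lost [OR]: union of children's cut sets → 6 cut set(s).
Zone A lost [AND]: one cut set from each child combined → 1 × 6 × 1 × 1 = 6 cut set(s).
Manual path inoperative [OR]: union of children's cut sets → 7 cut set(s).
Fire suppression does not activate [AND]: one cut set from each child combined → 7 × 1 = 7 cut set(s).
Minimal cut sets: {Abort switch failed, Control panel failed, Release solenoid 2 trips, Secondary release solenoid fails, Standby agent cylinder malfunctions}; {Control panel failed, Release solenoid 2 trips, Right manual pull malfunctions, Secondary release solenoid fails, Standby agent cylinder malfunctions}; {Control panel failed, Heat detector is out, Release solenoid 2 trips, Secondary release solenoid fails, Standby agent cylinder malfunctions}; {Control panel failed, Release solenoid 2 trips, Secondary release solenoid fails, Standby agent cylinder malfunctions, Zone module trips}; {Control panel failed, Primary pressure switch faulted, Release solenoid 2 trips, Secondary release solenoid fails, Standby agent cylinder malfunctions}; {#2 discharge nozzle fails, Control panel failed, Release solenoid 2 trips, Secondary release solenoid fails, Standby agent cylinder malfunctions}; {Emergency smoke detector trips, Release solenoid 2 trips}.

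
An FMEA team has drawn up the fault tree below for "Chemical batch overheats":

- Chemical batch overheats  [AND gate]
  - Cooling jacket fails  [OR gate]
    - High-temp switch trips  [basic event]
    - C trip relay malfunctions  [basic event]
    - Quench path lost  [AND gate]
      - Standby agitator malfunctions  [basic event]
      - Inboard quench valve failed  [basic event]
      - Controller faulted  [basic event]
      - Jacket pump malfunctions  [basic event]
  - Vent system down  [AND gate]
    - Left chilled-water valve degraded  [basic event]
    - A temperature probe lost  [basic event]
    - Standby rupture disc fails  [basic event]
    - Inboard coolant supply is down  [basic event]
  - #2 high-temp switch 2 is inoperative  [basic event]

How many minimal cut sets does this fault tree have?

Quench path lost [AND]: one cut set from each child combined → 1 × 1 × 1 × 1 = 1 cut set(s).
Cooling jacket fails [OR]: union of children's cut sets → 3 cut set(s).
Vent system down [AND]: one cut set from each child combined → 1 × 1 × 1 × 1 = 1 cut set(s).
Chemical batch overheats [AND]: one cut set from each child combined → 3 × 1 × 1 = 3 cut set(s).
Minimal cut sets: {#2 high-temp switch 2 is inoperative, A temperature probe lost, High-temp switch trips, Inboard coolant supply is down, Left chilled-water valve degraded, Standby rupture disc fails}; {#2 high-temp switch 2 is inoperative, A temperature probe lost, C trip relay malfunctions, Inboard coolant supply is down, Left chilled-water valve degraded, Standby rupture disc fails}; {#2 high-temp switch 2 is inoperative, A temperature probe lost, Controller faulted, Inboard coolant supply is down, Inboard quench valve failed, Jacket pump malfunctions, Left chilled-water valve degraded, Standby agitator malfunctions, Standby rupture disc fails}.

3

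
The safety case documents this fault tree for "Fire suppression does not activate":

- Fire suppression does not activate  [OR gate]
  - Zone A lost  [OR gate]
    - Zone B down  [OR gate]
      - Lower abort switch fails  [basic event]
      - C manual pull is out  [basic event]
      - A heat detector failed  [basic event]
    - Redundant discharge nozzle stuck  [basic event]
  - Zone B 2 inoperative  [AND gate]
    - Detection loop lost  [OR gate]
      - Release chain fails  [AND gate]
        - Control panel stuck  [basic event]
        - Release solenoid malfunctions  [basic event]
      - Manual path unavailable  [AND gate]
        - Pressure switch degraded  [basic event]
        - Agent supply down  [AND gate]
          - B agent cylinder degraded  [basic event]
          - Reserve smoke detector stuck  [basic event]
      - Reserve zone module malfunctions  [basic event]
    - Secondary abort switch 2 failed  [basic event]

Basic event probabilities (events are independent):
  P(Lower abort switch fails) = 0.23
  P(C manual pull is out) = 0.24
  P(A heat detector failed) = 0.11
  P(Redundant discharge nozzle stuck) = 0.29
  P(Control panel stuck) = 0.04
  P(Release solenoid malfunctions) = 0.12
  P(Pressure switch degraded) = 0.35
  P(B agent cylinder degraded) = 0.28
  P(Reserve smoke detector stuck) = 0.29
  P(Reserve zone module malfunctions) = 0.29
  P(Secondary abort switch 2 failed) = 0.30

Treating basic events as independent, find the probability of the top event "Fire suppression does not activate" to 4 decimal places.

0.6650

P(Zone B down) [OR] = 1 − (1−0.23) × (1−0.24) × (1−0.11) = 0.479172
P(Zone A lost) [OR] = 1 − (1−0.479172) × (1−0.29) = 0.630212
P(Release chain fails) [AND] = 0.04 × 0.12 = 0.004800
P(Agent supply down) [AND] = 0.28 × 0.29 = 0.081200
P(Manual path unavailable) [AND] = 0.35 × 0.081200 = 0.028420
P(Detection loop lost) [OR] = 1 − (1−0.004800) × (1−0.028420) × (1−0.29) = 0.313489
P(Zone B 2 inoperative) [AND] = 0.313489 × 0.30 = 0.094047
P(Fire suppression does not activate) [OR] = 1 − (1−0.630212) × (1−0.094047) = 0.664989
Rounded to 4 decimal places: P(Fire suppression does not activate) ≈ 0.6650.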